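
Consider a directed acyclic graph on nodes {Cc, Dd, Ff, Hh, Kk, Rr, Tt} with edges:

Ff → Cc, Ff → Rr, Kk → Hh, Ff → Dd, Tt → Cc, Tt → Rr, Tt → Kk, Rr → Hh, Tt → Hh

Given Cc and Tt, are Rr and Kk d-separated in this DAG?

There are 6 undirected paths between Rr and Kk; checking each against the conditioning set {Cc, Tt}:
Path 1: Rr ← Tt → Kk
  Tt is a fork here and Tt is conditioned on, so the path is blocked at Tt.
Path 2: Rr ← Tt → Hh ← Kk
  Tt is a fork here and Tt is conditioned on, so the path is blocked at Tt.
Path 3: Rr → Hh ← Tt → Kk
  Hh is a collider here and neither Hh nor any of its descendants is conditioned on, so the collider stays closed — the path is blocked at Hh.
Path 4: Rr → Hh ← Kk
  Hh is a collider here and neither Hh nor any of its descendants is conditioned on, so the collider stays closed — the path is blocked at Hh.
Path 5: Rr ← Ff → Cc ← Tt → Kk
  Tt is a fork here and Tt is conditioned on, so the path is blocked at Tt.
Path 6: Rr ← Ff → Cc ← Tt → Hh ← Kk
  Tt is a fork here and Tt is conditioned on, so the path is blocked at Tt.
Every path is blocked, so Rr and Kk are d-separated given {Cc, Tt}.

Yes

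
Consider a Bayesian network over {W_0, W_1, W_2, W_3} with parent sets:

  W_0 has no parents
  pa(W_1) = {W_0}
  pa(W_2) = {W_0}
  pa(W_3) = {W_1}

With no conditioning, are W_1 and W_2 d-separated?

No

There is one path between W_1 and W_2:
Path 1: W_1 ← W_0 → W_2
  W_0 is a fork and W_0 is not conditioned on — no node blocks this path, so it is active.
At least one path is unblocked, so d-separation fails.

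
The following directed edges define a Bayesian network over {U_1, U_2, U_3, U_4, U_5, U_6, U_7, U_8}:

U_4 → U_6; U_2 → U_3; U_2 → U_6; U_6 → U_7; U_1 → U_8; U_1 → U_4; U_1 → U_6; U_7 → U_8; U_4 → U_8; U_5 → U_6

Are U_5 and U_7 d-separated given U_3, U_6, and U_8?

No

5 paths connect U_5 and U_7; each must be blocked for d-separation to hold:
  1. U_5 → U_6 → U_7 — U_6:chain[blocks] ⇒ blocked
  2. U_5 → U_6 ← U_4 → U_8 ← U_7 — U_6:collider[open]; U_4:fork[open]; U_8:collider[open] ⇒ active
  3. U_5 → U_6 ← U_4 ← U_1 → U_8 ← U_7 — U_6:collider[open]; U_4:chain[open]; U_1:fork[open]; U_8:collider[open] ⇒ active
  4. U_5 → U_6 ← U_1 → U_4 → U_8 ← U_7 — U_6:collider[open]; U_1:fork[open]; U_4:chain[open]; U_8:collider[open] ⇒ active
  5. U_5 → U_6 ← U_1 → U_8 ← U_7 — U_6:collider[open]; U_1:fork[open]; U_8:collider[open] ⇒ active
At least one path is unblocked, so d-separation fails.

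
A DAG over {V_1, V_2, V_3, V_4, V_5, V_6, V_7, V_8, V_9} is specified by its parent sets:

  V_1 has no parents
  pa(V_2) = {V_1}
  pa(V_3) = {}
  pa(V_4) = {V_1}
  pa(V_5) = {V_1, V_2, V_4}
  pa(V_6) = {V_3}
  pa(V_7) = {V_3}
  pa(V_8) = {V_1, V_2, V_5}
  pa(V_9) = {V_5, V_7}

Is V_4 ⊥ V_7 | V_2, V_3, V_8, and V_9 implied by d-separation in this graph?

6 paths connect V_4 and V_7; each must be blocked for d-separation to hold:
  1. V_4 ← V_1 → V_5 → V_9 ← V_7 — V_1:fork[open]; V_5:chain[open]; V_9:collider[open] ⇒ active
  2. V_4 ← V_1 → V_2 → V_5 → V_9 ← V_7 — V_1:fork[open]; V_2:chain[blocks]; V_5:chain[open]; V_9:collider[open] ⇒ blocked
  3. V_4 ← V_1 → V_2 → V_8 ← V_5 → V_9 ← V_7 — V_1:fork[open]; V_2:chain[blocks]; V_8:collider[open]; V_5:fork[open]; V_9:collider[open] ⇒ blocked
  4. V_4 ← V_1 → V_8 ← V_5 → V_9 ← V_7 — V_1:fork[open]; V_8:collider[open]; V_5:fork[open]; V_9:collider[open] ⇒ active
  5. V_4 ← V_1 → V_8 ← V_2 → V_5 → V_9 ← V_7 — V_1:fork[open]; V_8:collider[open]; V_2:fork[blocks]; V_5:chain[open]; V_9:collider[open] ⇒ blocked
  6. V_4 → V_5 → V_9 ← V_7 — V_5:chain[open]; V_9:collider[open] ⇒ active
Since the path V_4 ← V_1 → V_5 → V_9 ← V_7 is active, V_4 and V_7 are not d-separated given {V_2, V_3, V_8, V_9}.

No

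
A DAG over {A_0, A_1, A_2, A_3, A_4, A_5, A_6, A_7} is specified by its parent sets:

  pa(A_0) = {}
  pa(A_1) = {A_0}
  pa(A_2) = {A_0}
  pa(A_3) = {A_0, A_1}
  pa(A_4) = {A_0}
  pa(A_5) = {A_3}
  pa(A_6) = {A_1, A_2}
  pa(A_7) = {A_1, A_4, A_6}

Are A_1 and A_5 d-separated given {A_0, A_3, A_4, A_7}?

Yes

6 paths connect A_1 and A_5; each must be blocked for d-separation to hold:
Path 1: A_1 ← A_0 → A_3 → A_5
  A_0 is a fork here and A_0 is conditioned on, so the path is blocked at A_0.
Path 2: A_1 → A_6 → A_7 ← A_4 ← A_0 → A_3 → A_5
  A_4 is a chain here and A_4 is conditioned on, so the path is blocked at A_4.
Path 3: A_1 → A_6 ← A_2 ← A_0 → A_3 → A_5
  A_0 is a fork here and A_0 is conditioned on, so the path is blocked at A_0.
Path 4: A_1 → A_7 ← A_6 ← A_2 ← A_0 → A_3 → A_5
  A_0 is a fork here and A_0 is conditioned on, so the path is blocked at A_0.
Path 5: A_1 → A_7 ← A_4 ← A_0 → A_3 → A_5
  A_4 is a chain here and A_4 is conditioned on, so the path is blocked at A_4.
Path 6: A_1 → A_3 → A_5
  A_3 is a chain here and A_3 is conditioned on, so the path is blocked at A_3.
All paths are blocked; A_1 ⊥ A_5 | {A_0, A_3, A_4, A_7} holds.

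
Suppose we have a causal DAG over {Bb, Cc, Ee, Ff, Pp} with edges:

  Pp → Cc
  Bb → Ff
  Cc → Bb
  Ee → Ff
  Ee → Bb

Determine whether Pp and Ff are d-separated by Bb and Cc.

Yes

Enumerating the 2 paths from Pp to Ff and testing each for blocking by {Bb, Cc}:
Path 1: Pp → Cc → Bb ← Ee → Ff
  Cc is a chain here and Cc is conditioned on, so the path is blocked at Cc.
Path 2: Pp → Cc → Bb → Ff
  Cc is a chain here and Cc is conditioned on, so the path is blocked at Cc.
All paths are blocked; Pp ⊥ Ff | {Bb, Cc} holds.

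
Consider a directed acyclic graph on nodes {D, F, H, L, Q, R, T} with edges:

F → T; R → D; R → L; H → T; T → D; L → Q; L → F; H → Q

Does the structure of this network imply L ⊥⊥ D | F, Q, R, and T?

There are 3 undirected paths between L and D; checking each against the conditioning set {F, Q, R, T}:
Path 1: L → F → T → D
  F is a chain here and F is conditioned on, so the path is blocked at F.
Path 2: L ← R → D
  R is a fork here and R is conditioned on, so the path is blocked at R.
Path 3: L → Q ← H → T → D
  T is a chain here and T is conditioned on, so the path is blocked at T.
Since every path is blocked, d-separation holds.

Yes — L and D are d-separated given {F, Q, R, T}.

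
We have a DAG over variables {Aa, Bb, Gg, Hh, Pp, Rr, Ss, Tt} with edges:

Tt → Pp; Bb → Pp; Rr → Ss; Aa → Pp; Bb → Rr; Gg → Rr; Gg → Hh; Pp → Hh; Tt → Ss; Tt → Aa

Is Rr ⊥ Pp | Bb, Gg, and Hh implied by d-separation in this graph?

Yes

We examine all 4 paths between Rr and Pp:
Path 1: Rr ← Gg → Hh ← Pp
  Gg is a fork here and Gg is conditioned on, so the path is blocked at Gg.
Path 2: Rr ← Bb → Pp
  Bb is a fork here and Bb is conditioned on, so the path is blocked at Bb.
Path 3: Rr → Ss ← Tt → Pp
  Ss is a collider here and neither Ss nor any of its descendants is conditioned on, so the collider stays closed — the path is blocked at Ss.
Path 4: Rr → Ss ← Tt → Aa → Pp
  Ss is a collider here and neither Ss nor any of its descendants is conditioned on, so the collider stays closed — the path is blocked at Ss.
Every path is blocked, so Rr and Pp are d-separated given {Bb, Gg, Hh}.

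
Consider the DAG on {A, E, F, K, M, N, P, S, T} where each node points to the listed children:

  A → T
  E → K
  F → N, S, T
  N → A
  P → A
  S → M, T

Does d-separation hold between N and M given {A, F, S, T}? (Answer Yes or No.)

Yes

4 paths connect N and M; each must be blocked for d-separation to hold:
  1. N ← F → S → M — F:fork[blocks]; S:chain[blocks] ⇒ blocked
  2. N ← F → T ← S → M — F:fork[blocks]; T:collider[open]; S:fork[blocks] ⇒ blocked
  3. N → A → T ← S → M — A:chain[blocks]; T:collider[open]; S:fork[blocks] ⇒ blocked
  4. N → A → T ← F → S → M — A:chain[blocks]; T:collider[open]; F:fork[blocks]; S:chain[blocks] ⇒ blocked
All paths are blocked; N ⊥ M | {A, F, S, T} holds.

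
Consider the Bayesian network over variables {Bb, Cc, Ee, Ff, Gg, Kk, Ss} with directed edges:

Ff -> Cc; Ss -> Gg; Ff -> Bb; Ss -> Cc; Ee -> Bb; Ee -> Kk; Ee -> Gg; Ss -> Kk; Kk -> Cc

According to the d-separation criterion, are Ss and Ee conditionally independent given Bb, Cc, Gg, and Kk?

No — Ss and Ee are not d-separated given {Bb, Cc, Gg, Kk}.

We examine all 5 paths between Ss and Ee:
  1. Ss → Kk ← Ee — Kk:collider[open] ⇒ active
  2. Ss → Kk → Cc ← Ff → Bb ← Ee — Kk:chain[blocks]; Cc:collider[open]; Ff:fork[open]; Bb:collider[open] ⇒ blocked
  3. Ss → Gg ← Ee — Gg:collider[open] ⇒ active
  4. Ss → Cc ← Kk ← Ee — Cc:collider[open]; Kk:chain[blocks] ⇒ blocked
  5. Ss → Cc ← Ff → Bb ← Ee — Cc:collider[open]; Ff:fork[open]; Bb:collider[open] ⇒ active
At least one path is unblocked, so d-separation fails.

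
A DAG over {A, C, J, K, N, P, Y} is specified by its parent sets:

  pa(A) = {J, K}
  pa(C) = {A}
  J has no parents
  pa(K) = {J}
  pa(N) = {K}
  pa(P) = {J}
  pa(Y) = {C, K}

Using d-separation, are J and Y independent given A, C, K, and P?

Enumerating the 4 paths from J to Y and testing each for blocking by {A, C, K, P}:
Path 1: J → K → A → C → Y
  K is a chain here and K is conditioned on, so the path is blocked at K.
Path 2: J → K → Y
  K is a chain here and K is conditioned on, so the path is blocked at K.
Path 3: J → A ← K → Y
  K is a fork here and K is conditioned on, so the path is blocked at K.
Path 4: J → A → C → Y
  A is a chain here and A is conditioned on, so the path is blocked at A.
Every path is blocked, so J and Y are d-separated given {A, C, K, P}.

Yes — J and Y are d-separated given {A, C, K, P}.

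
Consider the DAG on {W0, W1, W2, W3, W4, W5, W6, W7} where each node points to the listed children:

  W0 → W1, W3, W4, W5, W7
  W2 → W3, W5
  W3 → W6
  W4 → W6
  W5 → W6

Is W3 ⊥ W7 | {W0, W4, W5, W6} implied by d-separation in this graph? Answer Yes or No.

Yes — W3 and W7 are d-separated given {W0, W4, W5, W6}.

We examine all 5 paths between W3 and W7:
  1. W3 → W6 ← W4 ← W0 → W7 — W6:collider[open]; W4:chain[blocks]; W0:fork[blocks] ⇒ blocked
  2. W3 → W6 ← W5 ← W0 → W7 — W6:collider[open]; W5:chain[blocks]; W0:fork[blocks] ⇒ blocked
  3. W3 ← W2 → W5 → W6 ← W4 ← W0 → W7 — W2:fork[open]; W5:chain[blocks]; W6:collider[open]; W4:chain[blocks]; W0:fork[blocks] ⇒ blocked
  4. W3 ← W2 → W5 ← W0 → W7 — W2:fork[open]; W5:collider[open]; W0:fork[blocks] ⇒ blocked
  5. W3 ← W0 → W7 — W0:fork[blocks] ⇒ blocked
Every path is blocked, so W3 and W7 are d-separated given {W0, W4, W5, W6}.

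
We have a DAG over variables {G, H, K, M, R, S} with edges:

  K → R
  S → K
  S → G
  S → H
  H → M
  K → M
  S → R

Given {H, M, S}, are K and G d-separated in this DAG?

There are 3 undirected paths between K and G; checking each against the conditioning set {H, M, S}:
  1. K → R ← S → G — R:collider[blocks]; S:fork[blocks] ⇒ blocked
  2. K → M ← H ← S → G — M:collider[open]; H:chain[blocks]; S:fork[blocks] ⇒ blocked
  3. K ← S → G — S:fork[blocks] ⇒ blocked
Since every path is blocked, d-separation holds.

Yes — K and G are d-separated given {H, M, S}.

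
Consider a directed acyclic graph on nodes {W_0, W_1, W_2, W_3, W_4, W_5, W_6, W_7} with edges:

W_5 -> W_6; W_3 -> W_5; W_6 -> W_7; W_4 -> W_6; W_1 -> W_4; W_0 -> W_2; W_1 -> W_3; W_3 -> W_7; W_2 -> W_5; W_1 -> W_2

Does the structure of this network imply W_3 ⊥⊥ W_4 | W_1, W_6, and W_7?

No

There are 6 undirected paths between W_3 and W_4; checking each against the conditioning set {W_1, W_6, W_7}:
Path 1: W_3 ← W_1 → W_4
  W_1 is a fork here and W_1 is conditioned on, so the path is blocked at W_1.
Path 2: W_3 ← W_1 → W_2 → W_5 → W_6 ← W_4
  W_1 is a fork here and W_1 is conditioned on, so the path is blocked at W_1.
Path 3: W_3 → W_5 → W_6 ← W_4
  W_5 is a chain and W_5 is not conditioned on; W_6 is a collider and W_6 is conditioned on, which opens it — no node blocks this path, so it is active.
Path 4: W_3 → W_5 ← W_2 ← W_1 → W_4
  W_1 is a fork here and W_1 is conditioned on, so the path is blocked at W_1.
Path 5: W_3 → W_7 ← W_6 ← W_4
  W_6 is a chain here and W_6 is conditioned on, so the path is blocked at W_6.
Path 6: W_3 → W_7 ← W_6 ← W_5 ← W_2 ← W_1 → W_4
  W_6 is a chain here and W_6 is conditioned on, so the path is blocked at W_6.
Because an active path exists, W_3 and W_4 are not d-separated.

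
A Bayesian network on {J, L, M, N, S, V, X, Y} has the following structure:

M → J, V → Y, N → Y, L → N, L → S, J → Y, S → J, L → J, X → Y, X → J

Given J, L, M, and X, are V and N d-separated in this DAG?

We examine all 5 paths between V and N:
Path 1: V → Y ← J ← L → N
  Y is a collider here and neither Y nor any of its descendants is conditioned on, so the collider stays closed — the path is blocked at Y.
Path 2: V → Y ← J ← S ← L → N
  Y is a collider here and neither Y nor any of its descendants is conditioned on, so the collider stays closed — the path is blocked at Y.
Path 3: V → Y ← X → J ← L → N
  Y is a collider here and neither Y nor any of its descendants is conditioned on, so the collider stays closed — the path is blocked at Y.
Path 4: V → Y ← X → J ← S ← L → N
  Y is a collider here and neither Y nor any of its descendants is conditioned on, so the collider stays closed — the path is blocked at Y.
Path 5: V → Y ← N
  Y is a collider here and neither Y nor any of its descendants is conditioned on, so the collider stays closed — the path is blocked at Y.
Every path is blocked, so V and N are d-separated given {J, L, M, X}.

Yes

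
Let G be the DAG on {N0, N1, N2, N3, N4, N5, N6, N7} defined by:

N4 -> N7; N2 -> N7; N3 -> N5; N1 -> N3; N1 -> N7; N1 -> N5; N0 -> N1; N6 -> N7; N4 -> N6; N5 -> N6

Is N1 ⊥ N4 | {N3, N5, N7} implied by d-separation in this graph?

We examine all 6 paths between N1 and N4:
  1. N1 → N7 ← N6 ← N4 — N7:collider[open]; N6:chain[open] ⇒ active
  2. N1 → N7 ← N4 — N7:collider[open] ⇒ active
  3. N1 → N3 → N5 → N6 → N7 ← N4 — N3:chain[blocks]; N5:chain[blocks]; N6:chain[open]; N7:collider[open] ⇒ blocked
  4. N1 → N3 → N5 → N6 ← N4 — N3:chain[blocks]; N5:chain[blocks]; N6:collider[open] ⇒ blocked
  5. N1 → N5 → N6 → N7 ← N4 — N5:chain[blocks]; N6:chain[open]; N7:collider[open] ⇒ blocked
  6. N1 → N5 → N6 ← N4 — N5:chain[blocks]; N6:collider[open] ⇒ blocked
Since the path N1 → N7 ← N6 ← N4 is active, N1 and N4 are not d-separated given {N3, N5, N7}.

No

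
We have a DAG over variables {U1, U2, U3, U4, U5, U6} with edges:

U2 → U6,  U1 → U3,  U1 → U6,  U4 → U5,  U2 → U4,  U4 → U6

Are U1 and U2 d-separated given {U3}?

2 paths connect U1 and U2; each must be blocked for d-separation to hold:
  1. U1 → U6 ← U2 — U6:collider[blocks] ⇒ blocked
  2. U1 → U6 ← U4 ← U2 — U6:collider[blocks]; U4:chain[open] ⇒ blocked
Every path is blocked, so U1 and U2 are d-separated given {U3}.

Yes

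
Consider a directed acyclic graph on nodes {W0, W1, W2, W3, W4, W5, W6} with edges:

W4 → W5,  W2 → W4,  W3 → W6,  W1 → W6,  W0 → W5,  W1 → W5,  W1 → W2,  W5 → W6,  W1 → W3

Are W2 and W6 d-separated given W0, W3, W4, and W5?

6 paths connect W2 and W6; each must be blocked for d-separation to hold:
Path 1: W2 → W4 → W5 → W6
  W4 is a chain here and W4 is conditioned on, so the path is blocked at W4.
Path 2: W2 → W4 → W5 ← W1 → W6
  W4 is a chain here and W4 is conditioned on, so the path is blocked at W4.
Path 3: W2 → W4 → W5 ← W1 → W3 → W6
  W4 is a chain here and W4 is conditioned on, so the path is blocked at W4.
Path 4: W2 ← W1 → W5 → W6
  W5 is a chain here and W5 is conditioned on, so the path is blocked at W5.
Path 5: W2 ← W1 → W6
  W1 is a fork and W1 is not conditioned on — no node blocks this path, so it is active.
Path 6: W2 ← W1 → W3 → W6
  W3 is a chain here and W3 is conditioned on, so the path is blocked at W3.
Because an active path exists, W2 and W6 are not d-separated.

No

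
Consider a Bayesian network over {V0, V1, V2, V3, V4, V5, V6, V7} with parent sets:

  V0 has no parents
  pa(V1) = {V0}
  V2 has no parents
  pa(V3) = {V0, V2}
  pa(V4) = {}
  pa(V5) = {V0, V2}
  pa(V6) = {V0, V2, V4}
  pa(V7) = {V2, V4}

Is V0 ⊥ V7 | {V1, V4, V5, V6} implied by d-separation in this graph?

Enumerating the 6 paths from V0 to V7 and testing each for blocking by {V1, V4, V5, V6}:
  1. V0 → V3 ← V2 → V7 — V3:collider[blocks]; V2:fork[open] ⇒ blocked
  2. V0 → V3 ← V2 → V6 ← V4 → V7 — V3:collider[blocks]; V2:fork[open]; V6:collider[open]; V4:fork[blocks] ⇒ blocked
  3. V0 → V5 ← V2 → V7 — V5:collider[open]; V2:fork[open] ⇒ active
  4. V0 → V5 ← V2 → V6 ← V4 → V7 — V5:collider[open]; V2:fork[open]; V6:collider[open]; V4:fork[blocks] ⇒ blocked
  5. V0 → V6 ← V2 → V7 — V6:collider[open]; V2:fork[open] ⇒ active
  6. V0 → V6 ← V4 → V7 — V6:collider[open]; V4:fork[blocks] ⇒ blocked
Since the path V0 → V5 ← V2 → V7 is active, V0 and V7 are not d-separated given {V1, V4, V5, V6}.

No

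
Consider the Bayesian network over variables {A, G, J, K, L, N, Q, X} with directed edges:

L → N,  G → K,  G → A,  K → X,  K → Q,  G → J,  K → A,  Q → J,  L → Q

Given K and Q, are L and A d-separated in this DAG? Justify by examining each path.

Yes

4 paths connect L and A; each must be blocked for d-separation to hold:
  1. L → Q ← K → A — Q:collider[open]; K:fork[blocks] ⇒ blocked
  2. L → Q ← K ← G → A — Q:collider[open]; K:chain[blocks]; G:fork[open] ⇒ blocked
  3. L → Q → J ← G → K → A — Q:chain[blocks]; J:collider[blocks]; G:fork[open]; K:chain[blocks] ⇒ blocked
  4. L → Q → J ← G → A — Q:chain[blocks]; J:collider[blocks]; G:fork[open] ⇒ blocked
All paths are blocked; L ⊥ A | {K, Q} holds.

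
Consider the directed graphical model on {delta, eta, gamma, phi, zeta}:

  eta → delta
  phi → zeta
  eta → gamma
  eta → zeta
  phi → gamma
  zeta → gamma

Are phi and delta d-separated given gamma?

Enumerating the 4 paths from phi to delta and testing each for blocking by {gamma}:
  1. phi → zeta ← eta → delta — zeta:collider[open]; eta:fork[open] ⇒ active
  2. phi → zeta → gamma ← eta → delta — zeta:chain[open]; gamma:collider[open]; eta:fork[open] ⇒ active
  3. phi → gamma ← eta → delta — gamma:collider[open]; eta:fork[open] ⇒ active
  4. phi → gamma ← zeta ← eta → delta — gamma:collider[open]; zeta:chain[open]; eta:fork[open] ⇒ active
At least one path is unblocked, so d-separation fails.

No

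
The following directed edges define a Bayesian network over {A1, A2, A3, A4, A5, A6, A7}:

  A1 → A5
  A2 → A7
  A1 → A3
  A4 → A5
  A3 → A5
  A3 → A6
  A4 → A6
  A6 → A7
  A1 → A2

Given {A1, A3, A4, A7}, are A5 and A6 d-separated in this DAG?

5 paths connect A5 and A6; each must be blocked for d-separation to hold:
  1. A5 ← A4 → A6 — A4:fork[blocks] ⇒ blocked
  2. A5 ← A1 → A2 → A7 ← A6 — A1:fork[blocks]; A2:chain[open]; A7:collider[open] ⇒ blocked
  3. A5 ← A1 → A3 → A6 — A1:fork[blocks]; A3:chain[blocks] ⇒ blocked
  4. A5 ← A3 → A6 — A3:fork[blocks] ⇒ blocked
  5. A5 ← A3 ← A1 → A2 → A7 ← A6 — A3:chain[blocks]; A1:fork[blocks]; A2:chain[open]; A7:collider[open] ⇒ blocked
All paths are blocked; A5 ⊥ A6 | {A1, A3, A4, A7} holds.

Yes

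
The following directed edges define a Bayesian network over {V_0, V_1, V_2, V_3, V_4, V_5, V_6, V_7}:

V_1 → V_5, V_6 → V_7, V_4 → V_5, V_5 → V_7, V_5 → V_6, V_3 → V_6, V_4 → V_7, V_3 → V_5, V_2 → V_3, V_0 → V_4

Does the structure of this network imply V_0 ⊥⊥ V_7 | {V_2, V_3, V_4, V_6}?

Yes

We examine all 4 paths between V_0 and V_7:
  1. V_0 → V_4 → V_5 ← V_3 → V_6 → V_7 — V_4:chain[blocks]; V_5:collider[open]; V_3:fork[blocks]; V_6:chain[blocks] ⇒ blocked
  2. V_0 → V_4 → V_5 → V_6 → V_7 — V_4:chain[blocks]; V_5:chain[open]; V_6:chain[blocks] ⇒ blocked
  3. V_0 → V_4 → V_5 → V_7 — V_4:chain[blocks]; V_5:chain[open] ⇒ blocked
  4. V_0 → V_4 → V_7 — V_4:chain[blocks] ⇒ blocked
Since every path is blocked, d-separation holds.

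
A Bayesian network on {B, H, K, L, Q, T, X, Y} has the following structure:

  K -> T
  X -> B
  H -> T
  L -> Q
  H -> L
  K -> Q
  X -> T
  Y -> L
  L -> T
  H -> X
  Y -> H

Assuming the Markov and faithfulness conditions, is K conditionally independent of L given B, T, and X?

Enumerating the 6 paths from K to L and testing each for blocking by {B, T, X}:
Path 1: K → T ← H ← Y → L
  T is a collider and T is conditioned on, which opens it; H is a chain and H is not conditioned on; Y is a fork and Y is not conditioned on — no node blocks this path, so it is active.
Path 2: K → T ← H → L
  T is a collider and T is conditioned on, which opens it; H is a fork and H is not conditioned on — no node blocks this path, so it is active.
Path 3: K → T ← X ← H ← Y → L
  X is a chain here and X is conditioned on, so the path is blocked at X.
Path 4: K → T ← X ← H → L
  X is a chain here and X is conditioned on, so the path is blocked at X.
Path 5: K → T ← L
  T is a collider and T is conditioned on, which opens it — no node blocks this path, so it is active.
Path 6: K → Q ← L
  Q is a collider here and neither Q nor any of its descendants is conditioned on, so the collider stays closed — the path is blocked at Q.
Since the path K → T ← H ← Y → L is active, K and L are not d-separated given {B, T, X}.

No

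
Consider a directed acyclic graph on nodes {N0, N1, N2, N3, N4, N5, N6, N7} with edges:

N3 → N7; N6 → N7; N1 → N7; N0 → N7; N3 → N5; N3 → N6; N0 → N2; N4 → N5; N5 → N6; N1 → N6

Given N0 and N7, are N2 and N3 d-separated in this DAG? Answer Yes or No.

Yes

5 paths connect N2 and N3; each must be blocked for d-separation to hold:
Path 1: N2 ← N0 → N7 ← N3
  N0 is a fork here and N0 is conditioned on, so the path is blocked at N0.
Path 2: N2 ← N0 → N7 ← N6 ← N3
  N0 is a fork here and N0 is conditioned on, so the path is blocked at N0.
Path 3: N2 ← N0 → N7 ← N6 ← N5 ← N3
  N0 is a fork here and N0 is conditioned on, so the path is blocked at N0.
Path 4: N2 ← N0 → N7 ← N1 → N6 ← N3
  N0 is a fork here and N0 is conditioned on, so the path is blocked at N0.
Path 5: N2 ← N0 → N7 ← N1 → N6 ← N5 ← N3
  N0 is a fork here and N0 is conditioned on, so the path is blocked at N0.
All paths are blocked; N2 ⊥ N3 | {N0, N7} holds.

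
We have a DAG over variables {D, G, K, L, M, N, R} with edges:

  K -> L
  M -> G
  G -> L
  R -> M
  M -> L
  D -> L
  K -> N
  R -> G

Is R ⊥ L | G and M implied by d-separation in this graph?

Yes

We examine all 4 paths between R and L:
Path 1: R → M → G → L
  M is a chain here and M is conditioned on, so the path is blocked at M.
Path 2: R → M → L
  M is a chain here and M is conditioned on, so the path is blocked at M.
Path 3: R → G ← M → L
  M is a fork here and M is conditioned on, so the path is blocked at M.
Path 4: R → G → L
  G is a chain here and G is conditioned on, so the path is blocked at G.
Every path is blocked, so R and L are d-separated given {G, M}.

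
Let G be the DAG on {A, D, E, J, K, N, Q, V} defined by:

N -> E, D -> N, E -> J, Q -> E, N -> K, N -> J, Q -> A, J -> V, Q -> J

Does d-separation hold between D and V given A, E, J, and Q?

We examine all 3 paths between D and V:
Path 1: D → N → J → V
  J is a chain here and J is conditioned on, so the path is blocked at J.
Path 2: D → N → E ← Q → J → V
  Q is a fork here and Q is conditioned on, so the path is blocked at Q.
Path 3: D → N → E → J → V
  E is a chain here and E is conditioned on, so the path is blocked at E.
Every path is blocked, so D and V are d-separated given {A, E, J, Q}.

Yes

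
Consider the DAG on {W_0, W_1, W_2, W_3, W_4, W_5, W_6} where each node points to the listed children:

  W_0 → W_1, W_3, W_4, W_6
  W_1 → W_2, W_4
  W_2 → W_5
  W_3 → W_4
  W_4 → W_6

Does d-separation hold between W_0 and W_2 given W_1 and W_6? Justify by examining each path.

We examine all 4 paths between W_0 and W_2:
  1. W_0 → W_3 → W_4 ← W_1 → W_2 — W_3:chain[open]; W_4:collider[open]; W_1:fork[blocks] ⇒ blocked
  2. W_0 → W_6 ← W_4 ← W_1 → W_2 — W_6:collider[open]; W_4:chain[open]; W_1:fork[blocks] ⇒ blocked
  3. W_0 → W_4 ← W_1 → W_2 — W_4:collider[open]; W_1:fork[blocks] ⇒ blocked
  4. W_0 → W_1 → W_2 — W_1:chain[blocks] ⇒ blocked
Every path is blocked, so W_0 and W_2 are d-separated given {W_1, W_6}.

Yes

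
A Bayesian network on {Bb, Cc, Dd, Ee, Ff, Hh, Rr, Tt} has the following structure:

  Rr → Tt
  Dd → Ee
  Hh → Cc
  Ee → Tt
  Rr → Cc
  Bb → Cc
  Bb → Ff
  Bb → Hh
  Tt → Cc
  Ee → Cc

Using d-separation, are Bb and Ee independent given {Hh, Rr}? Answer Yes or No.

Yes

6 paths connect Bb and Ee; each must be blocked for d-separation to hold:
  1. Bb → Cc ← Ee — Cc:collider[blocks] ⇒ blocked
  2. Bb → Cc ← Rr → Tt ← Ee — Cc:collider[blocks]; Rr:fork[blocks]; Tt:collider[blocks] ⇒ blocked
  3. Bb → Cc ← Tt ← Ee — Cc:collider[blocks]; Tt:chain[open] ⇒ blocked
  4. Bb → Hh → Cc ← Ee — Hh:chain[blocks]; Cc:collider[blocks] ⇒ blocked
  5. Bb → Hh → Cc ← Rr → Tt ← Ee — Hh:chain[blocks]; Cc:collider[blocks]; Rr:fork[blocks]; Tt:collider[blocks] ⇒ blocked
  6. Bb → Hh → Cc ← Tt ← Ee — Hh:chain[blocks]; Cc:collider[blocks]; Tt:chain[open] ⇒ blocked
Since every path is blocked, d-separation holds.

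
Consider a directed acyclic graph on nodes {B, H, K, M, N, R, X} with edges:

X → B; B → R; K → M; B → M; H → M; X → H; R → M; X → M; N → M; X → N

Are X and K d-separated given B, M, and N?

We examine all 5 paths between X and K:
Path 1: X → M ← K
  M is a collider and M is conditioned on, which opens it — no node blocks this path, so it is active.
Path 2: X → N → M ← K
  N is a chain here and N is conditioned on, so the path is blocked at N.
Path 3: X → B → R → M ← K
  B is a chain here and B is conditioned on, so the path is blocked at B.
Path 4: X → B → M ← K
  B is a chain here and B is conditioned on, so the path is blocked at B.
Path 5: X → H → M ← K
  H is a chain and H is not conditioned on; M is a collider and M is conditioned on, which opens it — no node blocks this path, so it is active.
At least one path is unblocked, so d-separation fails.

No — X and K are not d-separated given {B, M, N}.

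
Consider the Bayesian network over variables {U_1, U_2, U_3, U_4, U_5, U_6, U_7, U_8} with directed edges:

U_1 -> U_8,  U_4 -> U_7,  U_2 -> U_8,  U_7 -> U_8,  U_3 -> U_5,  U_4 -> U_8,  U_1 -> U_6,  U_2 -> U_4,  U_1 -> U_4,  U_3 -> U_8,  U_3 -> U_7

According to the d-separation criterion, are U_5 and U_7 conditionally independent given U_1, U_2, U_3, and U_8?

There are 5 undirected paths between U_5 and U_7; checking each against the conditioning set {U_1, U_2, U_3, U_8}:
Path 1: U_5 ← U_3 → U_8 ← U_2 → U_4 → U_7
  U_3 is a fork here and U_3 is conditioned on, so the path is blocked at U_3.
Path 2: U_5 ← U_3 → U_8 ← U_7
  U_3 is a fork here and U_3 is conditioned on, so the path is blocked at U_3.
Path 3: U_5 ← U_3 → U_8 ← U_1 → U_4 → U_7
  U_3 is a fork here and U_3 is conditioned on, so the path is blocked at U_3.
Path 4: U_5 ← U_3 → U_8 ← U_4 → U_7
  U_3 is a fork here and U_3 is conditioned on, so the path is blocked at U_3.
Path 5: U_5 ← U_3 → U_7
  U_3 is a fork here and U_3 is conditioned on, so the path is blocked at U_3.
Since every path is blocked, d-separation holds.

Yes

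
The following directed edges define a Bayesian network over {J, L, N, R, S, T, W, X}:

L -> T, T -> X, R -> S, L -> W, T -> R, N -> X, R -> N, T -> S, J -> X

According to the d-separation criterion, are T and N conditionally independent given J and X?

There are 3 undirected paths between T and N; checking each against the conditioning set {J, X}:
Path 1: T → R → N
  R is a chain and R is not conditioned on — no node blocks this path, so it is active.
Path 2: T → S ← R → N
  S is a collider here and neither S nor any of its descendants is conditioned on, so the collider stays closed — the path is blocked at S.
Path 3: T → X ← N
  X is a collider and X is conditioned on, which opens it — no node blocks this path, so it is active.
Since the path T → R → N is active, T and N are not d-separated given {J, X}.

No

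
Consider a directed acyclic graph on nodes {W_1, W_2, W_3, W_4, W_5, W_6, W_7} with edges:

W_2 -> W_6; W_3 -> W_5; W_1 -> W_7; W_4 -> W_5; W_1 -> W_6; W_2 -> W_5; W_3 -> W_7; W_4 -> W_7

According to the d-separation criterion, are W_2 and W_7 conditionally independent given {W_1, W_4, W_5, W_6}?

There are 3 undirected paths between W_2 and W_7; checking each against the conditioning set {W_1, W_4, W_5, W_6}:
Path 1: W_2 → W_5 ← W_3 → W_7
  W_5 is a collider and W_5 is conditioned on, which opens it; W_3 is a fork and W_3 is not conditioned on — no node blocks this path, so it is active.
Path 2: W_2 → W_5 ← W_4 → W_7
  W_4 is a fork here and W_4 is conditioned on, so the path is blocked at W_4.
Path 3: W_2 → W_6 ← W_1 → W_7
  W_1 is a fork here and W_1 is conditioned on, so the path is blocked at W_1.
Since the path W_2 → W_5 ← W_3 → W_7 is active, W_2 and W_7 are not d-separated given {W_1, W_4, W_5, W_6}.

No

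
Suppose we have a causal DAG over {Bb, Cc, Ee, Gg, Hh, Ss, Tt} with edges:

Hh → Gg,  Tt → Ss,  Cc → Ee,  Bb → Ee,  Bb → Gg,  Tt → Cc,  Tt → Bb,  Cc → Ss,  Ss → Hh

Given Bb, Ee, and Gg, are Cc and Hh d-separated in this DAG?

No

6 paths connect Cc and Hh; each must be blocked for d-separation to hold:
Path 1: Cc → Ss ← Tt → Bb → Gg ← Hh
  Bb is a chain here and Bb is conditioned on, so the path is blocked at Bb.
Path 2: Cc → Ss → Hh
  Ss is a chain and Ss is not conditioned on — no node blocks this path, so it is active.
Path 3: Cc → Ee ← Bb ← Tt → Ss → Hh
  Bb is a chain here and Bb is conditioned on, so the path is blocked at Bb.
Path 4: Cc → Ee ← Bb → Gg ← Hh
  Bb is a fork here and Bb is conditioned on, so the path is blocked at Bb.
Path 5: Cc ← Tt → Ss → Hh
  Tt is a fork and Tt is not conditioned on; Ss is a chain and Ss is not conditioned on — no node blocks this path, so it is active.
Path 6: Cc ← Tt → Bb → Gg ← Hh
  Bb is a chain here and Bb is conditioned on, so the path is blocked at Bb.
Since the path Cc → Ss → Hh is active, Cc and Hh are not d-separated given {Bb, Ee, Gg}.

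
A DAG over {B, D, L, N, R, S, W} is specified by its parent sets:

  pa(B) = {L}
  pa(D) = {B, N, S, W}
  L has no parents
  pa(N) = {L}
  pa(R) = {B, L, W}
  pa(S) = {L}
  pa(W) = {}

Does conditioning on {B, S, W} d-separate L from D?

6 paths connect L and D; each must be blocked for d-separation to hold:
  1. L → S → D — S:chain[blocks] ⇒ blocked
  2. L → N → D — N:chain[open] ⇒ active
  3. L → B → D — B:chain[blocks] ⇒ blocked
  4. L → B → R ← W → D — B:chain[blocks]; R:collider[blocks]; W:fork[blocks] ⇒ blocked
  5. L → R ← B → D — R:collider[blocks]; B:fork[blocks] ⇒ blocked
  6. L → R ← W → D — R:collider[blocks]; W:fork[blocks] ⇒ blocked
At least one path is unblocked, so d-separation fails.

No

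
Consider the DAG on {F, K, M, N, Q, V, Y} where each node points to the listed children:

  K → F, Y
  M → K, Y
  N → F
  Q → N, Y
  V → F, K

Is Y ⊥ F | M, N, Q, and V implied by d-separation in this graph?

No

There are 5 undirected paths between Y and F; checking each against the conditioning set {M, N, Q, V}:
Path 1: Y ← Q → N → F
  Q is a fork here and Q is conditioned on, so the path is blocked at Q.
Path 2: Y ← M → K ← V → F
  M is a fork here and M is conditioned on, so the path is blocked at M.
Path 3: Y ← M → K → F
  M is a fork here and M is conditioned on, so the path is blocked at M.
Path 4: Y ← K ← V → F
  V is a fork here and V is conditioned on, so the path is blocked at V.
Path 5: Y ← K → F
  K is a fork and K is not conditioned on — no node blocks this path, so it is active.
Because an active path exists, Y and F are not d-separated.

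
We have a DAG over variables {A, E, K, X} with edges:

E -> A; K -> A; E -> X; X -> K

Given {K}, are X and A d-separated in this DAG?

We examine all 2 paths between X and A:
  1. X → K → A — K:chain[blocks] ⇒ blocked
  2. X ← E → A — E:fork[open] ⇒ active
Because an active path exists, X and A are not d-separated.

No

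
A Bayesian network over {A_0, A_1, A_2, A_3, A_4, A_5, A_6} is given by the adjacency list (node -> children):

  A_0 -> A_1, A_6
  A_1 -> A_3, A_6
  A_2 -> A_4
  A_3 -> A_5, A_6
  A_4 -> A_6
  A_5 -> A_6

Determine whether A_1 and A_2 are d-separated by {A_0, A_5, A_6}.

No — A_1 and A_2 are not d-separated given {A_0, A_5, A_6}.

Enumerating the 4 paths from A_1 to A_2 and testing each for blocking by {A_0, A_5, A_6}:
  1. A_1 ← A_0 → A_6 ← A_4 ← A_2 — A_0:fork[blocks]; A_6:collider[open]; A_4:chain[open] ⇒ blocked
  2. A_1 → A_3 → A_5 → A_6 ← A_4 ← A_2 — A_3:chain[open]; A_5:chain[blocks]; A_6:collider[open]; A_4:chain[open] ⇒ blocked
  3. A_1 → A_3 → A_6 ← A_4 ← A_2 — A_3:chain[open]; A_6:collider[open]; A_4:chain[open] ⇒ active
  4. A_1 → A_6 ← A_4 ← A_2 — A_6:collider[open]; A_4:chain[open] ⇒ active
Since the path A_1 → A_3 → A_6 ← A_4 ← A_2 is active, A_1 and A_2 are not d-separated given {A_0, A_5, A_6}.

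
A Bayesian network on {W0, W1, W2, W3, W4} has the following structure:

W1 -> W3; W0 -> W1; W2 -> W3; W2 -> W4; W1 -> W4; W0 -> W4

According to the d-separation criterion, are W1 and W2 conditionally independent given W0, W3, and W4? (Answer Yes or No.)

Enumerating the 3 paths from W1 to W2 and testing each for blocking by {W0, W3, W4}:
Path 1: W1 → W4 ← W2
  W4 is a collider and W4 is conditioned on, which opens it — no node blocks this path, so it is active.
Path 2: W1 ← W0 → W4 ← W2
  W0 is a fork here and W0 is conditioned on, so the path is blocked at W0.
Path 3: W1 → W3 ← W2
  W3 is a collider and W3 is conditioned on, which opens it — no node blocks this path, so it is active.
Since the path W1 → W4 ← W2 is active, W1 and W2 are not d-separated given {W0, W3, W4}.

No — W1 and W2 are not d-separated given {W0, W3, W4}.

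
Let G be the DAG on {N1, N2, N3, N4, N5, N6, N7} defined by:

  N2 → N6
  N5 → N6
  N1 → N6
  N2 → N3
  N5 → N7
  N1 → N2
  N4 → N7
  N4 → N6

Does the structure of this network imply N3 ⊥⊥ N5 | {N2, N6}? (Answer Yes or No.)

There are 4 undirected paths between N3 and N5; checking each against the conditioning set {N2, N6}:
  1. N3 ← N2 ← N1 → N6 ← N4 → N7 ← N5 — N2:chain[blocks]; N1:fork[open]; N6:collider[open]; N4:fork[open]; N7:collider[blocks] ⇒ blocked
  2. N3 ← N2 ← N1 → N6 ← N5 — N2:chain[blocks]; N1:fork[open]; N6:collider[open] ⇒ blocked
  3. N3 ← N2 → N6 ← N4 → N7 ← N5 — N2:fork[blocks]; N6:collider[open]; N4:fork[open]; N7:collider[blocks] ⇒ blocked
  4. N3 ← N2 → N6 ← N5 — N2:fork[blocks]; N6:collider[open] ⇒ blocked
All paths are blocked; N3 ⊥ N5 | {N2, N6} holds.

Yes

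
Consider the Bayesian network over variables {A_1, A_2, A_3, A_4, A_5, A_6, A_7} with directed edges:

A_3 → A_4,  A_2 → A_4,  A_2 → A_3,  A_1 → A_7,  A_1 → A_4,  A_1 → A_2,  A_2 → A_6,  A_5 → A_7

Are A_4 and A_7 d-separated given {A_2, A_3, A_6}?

There are 3 undirected paths between A_4 and A_7; checking each against the conditioning set {A_2, A_3, A_6}:
  1. A_4 ← A_3 ← A_2 ← A_1 → A_7 — A_3:chain[blocks]; A_2:chain[blocks]; A_1:fork[open] ⇒ blocked
  2. A_4 ← A_1 → A_7 — A_1:fork[open] ⇒ active
  3. A_4 ← A_2 ← A_1 → A_7 — A_2:chain[blocks]; A_1:fork[open] ⇒ blocked
At least one path is unblocked, so d-separation fails.

No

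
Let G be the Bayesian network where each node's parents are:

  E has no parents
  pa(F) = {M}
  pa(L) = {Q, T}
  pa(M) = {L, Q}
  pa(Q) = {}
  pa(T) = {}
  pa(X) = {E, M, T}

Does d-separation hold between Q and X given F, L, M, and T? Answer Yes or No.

There are 4 undirected paths between Q and X; checking each against the conditioning set {F, L, M, T}:
Path 1: Q → L ← T → X
  T is a fork here and T is conditioned on, so the path is blocked at T.
Path 2: Q → L → M → X
  L is a chain here and L is conditioned on, so the path is blocked at L.
Path 3: Q → M → X
  M is a chain here and M is conditioned on, so the path is blocked at M.
Path 4: Q → M ← L ← T → X
  L is a chain here and L is conditioned on, so the path is blocked at L.
Since every path is blocked, d-separation holds.

Yes — Q and X are d-separated given {F, L, M, T}.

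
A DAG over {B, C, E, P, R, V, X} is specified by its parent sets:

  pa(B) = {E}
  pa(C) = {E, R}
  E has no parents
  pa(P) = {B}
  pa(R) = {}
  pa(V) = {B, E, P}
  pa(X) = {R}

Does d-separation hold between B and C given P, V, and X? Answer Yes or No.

We examine all 3 paths between B and C:
Path 1: B → V ← E → C
  V is a collider and V is conditioned on, which opens it; E is a fork and E is not conditioned on — no node blocks this path, so it is active.
Path 2: B ← E → C
  E is a fork and E is not conditioned on — no node blocks this path, so it is active.
Path 3: B → P → V ← E → C
  P is a chain here and P is conditioned on, so the path is blocked at P.
At least one path is unblocked, so d-separation fails.

No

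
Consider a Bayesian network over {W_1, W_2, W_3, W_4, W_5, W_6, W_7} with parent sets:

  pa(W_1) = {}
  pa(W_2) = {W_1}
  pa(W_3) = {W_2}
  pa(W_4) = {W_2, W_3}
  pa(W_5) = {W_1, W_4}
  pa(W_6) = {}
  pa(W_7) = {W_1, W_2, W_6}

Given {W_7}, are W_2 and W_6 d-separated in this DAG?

There are 4 undirected paths between W_2 and W_6; checking each against the conditioning set {W_7}:
Path 1: W_2 ← W_1 → W_7 ← W_6
  W_1 is a fork and W_1 is not conditioned on; W_7 is a collider and W_7 is conditioned on, which opens it — no node blocks this path, so it is active.
Path 2: W_2 → W_7 ← W_6
  W_7 is a collider and W_7 is conditioned on, which opens it — no node blocks this path, so it is active.
Path 3: W_2 → W_3 → W_4 → W_5 ← W_1 → W_7 ← W_6
  W_5 is a collider here and neither W_5 nor any of its descendants is conditioned on, so the collider stays closed — the path is blocked at W_5.
Path 4: W_2 → W_4 → W_5 ← W_1 → W_7 ← W_6
  W_5 is a collider here and neither W_5 nor any of its descendants is conditioned on, so the collider stays closed — the path is blocked at W_5.
Because an active path exists, W_2 and W_6 are not d-separated.

No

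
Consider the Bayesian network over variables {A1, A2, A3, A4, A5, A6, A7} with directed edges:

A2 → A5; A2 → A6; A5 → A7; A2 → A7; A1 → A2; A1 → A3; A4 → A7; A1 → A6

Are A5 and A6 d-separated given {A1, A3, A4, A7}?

No — A5 and A6 are not d-separated given {A1, A3, A4, A7}.

4 paths connect A5 and A6; each must be blocked for d-separation to hold:
Path 1: A5 → A7 ← A2 ← A1 → A6
  A1 is a fork here and A1 is conditioned on, so the path is blocked at A1.
Path 2: A5 → A7 ← A2 → A6
  A7 is a collider and A7 is conditioned on, which opens it; A2 is a fork and A2 is not conditioned on — no node blocks this path, so it is active.
Path 3: A5 ← A2 ← A1 → A6
  A1 is a fork here and A1 is conditioned on, so the path is blocked at A1.
Path 4: A5 ← A2 → A6
  A2 is a fork and A2 is not conditioned on — no node blocks this path, so it is active.
At least one path is unblocked, so d-separation fails.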